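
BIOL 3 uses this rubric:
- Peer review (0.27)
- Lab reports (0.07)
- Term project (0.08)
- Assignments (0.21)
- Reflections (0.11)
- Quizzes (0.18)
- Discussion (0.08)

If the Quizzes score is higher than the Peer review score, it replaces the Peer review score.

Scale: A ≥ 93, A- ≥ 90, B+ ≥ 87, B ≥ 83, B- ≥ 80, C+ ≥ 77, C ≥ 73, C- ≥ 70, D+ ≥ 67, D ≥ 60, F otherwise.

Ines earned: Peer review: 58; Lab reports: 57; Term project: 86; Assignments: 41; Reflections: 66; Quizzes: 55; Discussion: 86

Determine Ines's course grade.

Quizzes (55) ≤ Peer review (58), so Peer review stays at 58.
Weighted total:
  Peer review 58 × 0.27 = 15.66
  Lab reports 57 × 0.07 = 3.99
  Term project 86 × 0.08 = 6.88
  Assignments 41 × 0.21 = 8.61
  Reflections 66 × 0.11 = 7.26
  Quizzes 55 × 0.18 = 9.9
  Discussion 86 × 0.08 = 6.88
Sum = 59.18
59.18 < 60 → F

F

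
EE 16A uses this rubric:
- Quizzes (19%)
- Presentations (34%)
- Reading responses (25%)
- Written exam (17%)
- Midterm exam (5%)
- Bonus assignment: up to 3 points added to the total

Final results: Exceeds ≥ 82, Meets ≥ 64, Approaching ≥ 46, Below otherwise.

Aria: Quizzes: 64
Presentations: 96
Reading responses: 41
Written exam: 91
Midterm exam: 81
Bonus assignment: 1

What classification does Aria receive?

Weighted total:
  Quizzes 64 × 0.19 = 12.16
  Presentations 96 × 0.34 = 32.64
  Reading responses 41 × 0.25 = 10.25
  Written exam 91 × 0.17 = 15.47
  Midterm exam 81 × 0.05 = 4.05
Sum = 74.57
Bonus assignment: 74.57 + 1 = 75.57
75.57 is ≥ 64 and < 82 → Meets

Meets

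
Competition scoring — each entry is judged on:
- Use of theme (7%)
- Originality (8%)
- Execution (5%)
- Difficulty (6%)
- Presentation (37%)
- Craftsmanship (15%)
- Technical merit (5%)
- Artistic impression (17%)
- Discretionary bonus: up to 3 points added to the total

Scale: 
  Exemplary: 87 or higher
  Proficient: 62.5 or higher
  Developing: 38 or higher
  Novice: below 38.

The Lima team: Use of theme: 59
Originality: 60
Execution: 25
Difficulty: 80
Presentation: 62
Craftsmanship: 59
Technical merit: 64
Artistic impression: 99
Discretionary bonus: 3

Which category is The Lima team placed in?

Proficient

Weighted total:
  Use of theme 59 × 0.07 = 4.13
  Originality 60 × 0.08 = 4.8
  Execution 25 × 0.05 = 1.25
  Difficulty 80 × 0.06 = 4.8
  Presentation 62 × 0.37 = 22.94
  Craftsmanship 59 × 0.15 = 8.85
  Technical merit 64 × 0.05 = 3.2
  Artistic impression 99 × 0.17 = 16.83
Sum = 66.8
Discretionary bonus: 66.8 + 3 = 69.8
69.8 is ≥ 62.5 and < 87 → Proficient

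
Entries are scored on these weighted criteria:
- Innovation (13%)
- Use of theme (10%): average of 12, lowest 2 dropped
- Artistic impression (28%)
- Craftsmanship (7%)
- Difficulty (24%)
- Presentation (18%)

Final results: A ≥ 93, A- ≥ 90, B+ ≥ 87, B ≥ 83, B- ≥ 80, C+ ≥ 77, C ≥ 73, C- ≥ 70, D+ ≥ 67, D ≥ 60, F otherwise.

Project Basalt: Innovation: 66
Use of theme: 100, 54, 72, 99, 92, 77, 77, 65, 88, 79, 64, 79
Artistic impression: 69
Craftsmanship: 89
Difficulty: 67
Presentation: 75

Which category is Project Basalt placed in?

C-

Use of theme: drop 54, 64 → average of remaining 10 = 828/10 = 82.8
Weighted total:
  Innovation 66 × 0.13 = 8.58
  Use of theme 82.8 × 0.1 = 8.28
  Artistic impression 69 × 0.28 = 19.32
  Craftsmanship 89 × 0.07 = 6.23
  Difficulty 67 × 0.24 = 16.08
  Presentation 75 × 0.18 = 13.5
Sum = 71.99
71.99 is ≥ 70 and < 73 → C-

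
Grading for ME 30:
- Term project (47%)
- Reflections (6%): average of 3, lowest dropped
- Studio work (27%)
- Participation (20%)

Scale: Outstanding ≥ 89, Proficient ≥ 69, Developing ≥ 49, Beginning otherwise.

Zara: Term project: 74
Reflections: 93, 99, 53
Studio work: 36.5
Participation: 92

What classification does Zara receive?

Reflections: drop 53 → average of remaining 2 = 192/2 = 96
Weighted total:
  Term project 74 × 0.47 = 34.78
  Reflections 96 × 0.06 = 5.76
  Studio work 36.5 × 0.27 = 9.855
  Participation 92 × 0.2 = 18.4
Sum = 68.795
68.795 is ≥ 49 and < 69 → Developing

Developing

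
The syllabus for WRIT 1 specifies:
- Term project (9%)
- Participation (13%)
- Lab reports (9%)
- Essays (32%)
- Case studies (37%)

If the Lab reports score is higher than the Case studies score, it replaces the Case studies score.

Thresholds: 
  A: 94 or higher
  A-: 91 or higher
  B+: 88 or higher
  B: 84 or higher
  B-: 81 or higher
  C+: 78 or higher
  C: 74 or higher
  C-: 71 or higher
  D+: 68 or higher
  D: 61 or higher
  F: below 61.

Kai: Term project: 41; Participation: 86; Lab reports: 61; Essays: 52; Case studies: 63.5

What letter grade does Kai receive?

F

Lab reports (61) ≤ Case studies (63.5), so Case studies stays at 63.5.
Weighted total:
  Term project 41 × 0.09 = 3.69
  Participation 86 × 0.13 = 11.18
  Lab reports 61 × 0.09 = 5.49
  Essays 52 × 0.32 = 16.64
  Case studies 63.5 × 0.37 = 23.495
Sum = 60.495
60.495 < 61 → F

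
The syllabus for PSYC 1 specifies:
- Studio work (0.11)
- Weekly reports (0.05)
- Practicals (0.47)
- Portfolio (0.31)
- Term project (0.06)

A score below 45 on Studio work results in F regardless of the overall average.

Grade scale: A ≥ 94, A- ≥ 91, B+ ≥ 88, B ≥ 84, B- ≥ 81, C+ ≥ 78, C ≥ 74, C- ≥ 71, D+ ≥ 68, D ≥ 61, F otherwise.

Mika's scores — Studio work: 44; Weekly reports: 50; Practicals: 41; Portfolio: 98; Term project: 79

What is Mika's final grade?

Studio work score 44 < 45: minimum not met.
Weighted total:
  Studio work 44 × 0.11 = 4.84
  Weekly reports 50 × 0.05 = 2.5
  Practicals 41 × 0.47 = 19.27
  Portfolio 98 × 0.31 = 30.38
  Term project 79 × 0.06 = 4.74
Sum = 61.73
Because the Studio work minimum was not met, the result is F.

F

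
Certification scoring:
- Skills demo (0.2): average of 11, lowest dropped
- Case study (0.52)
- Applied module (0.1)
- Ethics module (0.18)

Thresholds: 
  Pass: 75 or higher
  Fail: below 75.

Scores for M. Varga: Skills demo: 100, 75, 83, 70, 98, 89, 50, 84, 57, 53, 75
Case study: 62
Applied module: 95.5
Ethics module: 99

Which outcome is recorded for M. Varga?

Skills demo: drop 50 → average of remaining 10 = 784/10 = 78.4
Weighted total:
  Skills demo 78.4 × 0.2 = 15.68
  Case study 62 × 0.52 = 32.24
  Applied module 95.5 × 0.1 = 9.55
  Ethics module 99 × 0.18 = 17.82
Sum = 75.29
75.29 ≥ 75 → Pass

Pass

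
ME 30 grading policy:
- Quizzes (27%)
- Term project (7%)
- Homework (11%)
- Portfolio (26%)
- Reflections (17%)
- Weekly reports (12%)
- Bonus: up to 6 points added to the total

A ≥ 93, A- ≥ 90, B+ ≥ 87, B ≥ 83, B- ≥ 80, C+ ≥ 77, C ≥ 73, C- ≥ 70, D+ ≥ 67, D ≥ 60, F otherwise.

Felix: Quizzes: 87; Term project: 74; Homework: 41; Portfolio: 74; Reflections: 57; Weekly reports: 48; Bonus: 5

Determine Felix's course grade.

Weighted total:
  Quizzes 87 × 0.27 = 23.49
  Term project 74 × 0.07 = 5.18
  Homework 41 × 0.11 = 4.51
  Portfolio 74 × 0.26 = 19.24
  Reflections 57 × 0.17 = 9.69
  Weekly reports 48 × 0.12 = 5.76
Sum = 67.87
Bonus: 67.87 + 5 = 72.87
72.87 is ≥ 70 and < 73 → C-

C-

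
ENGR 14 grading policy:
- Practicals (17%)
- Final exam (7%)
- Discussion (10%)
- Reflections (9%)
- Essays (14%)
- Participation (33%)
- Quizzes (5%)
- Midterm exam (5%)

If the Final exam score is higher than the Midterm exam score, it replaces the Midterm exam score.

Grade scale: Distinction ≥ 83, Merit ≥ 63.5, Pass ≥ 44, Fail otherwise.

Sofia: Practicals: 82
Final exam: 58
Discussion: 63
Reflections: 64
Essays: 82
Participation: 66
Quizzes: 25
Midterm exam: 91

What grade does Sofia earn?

Final exam (58) ≤ Midterm exam (91), so Midterm exam stays at 91.
Weighted total:
  Practicals 82 × 0.17 = 13.94
  Final exam 58 × 0.07 = 4.06
  Discussion 63 × 0.1 = 6.3
  Reflections 64 × 0.09 = 5.76
  Essays 82 × 0.14 = 11.48
  Participation 66 × 0.33 = 21.78
  Quizzes 25 × 0.05 = 1.25
  Midterm exam 91 × 0.05 = 4.55
Sum = 69.12
69.12 is ≥ 63.5 and < 83 → Merit

Merit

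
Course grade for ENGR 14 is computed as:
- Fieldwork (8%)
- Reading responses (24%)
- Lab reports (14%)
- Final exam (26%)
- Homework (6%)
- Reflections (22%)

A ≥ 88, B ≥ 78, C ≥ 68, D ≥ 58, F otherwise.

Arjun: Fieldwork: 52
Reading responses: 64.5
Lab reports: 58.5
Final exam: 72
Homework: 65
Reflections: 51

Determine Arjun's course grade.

D

Weighted total:
  Fieldwork 52 × 0.08 = 4.16
  Reading responses 64.5 × 0.24 = 15.48
  Lab reports 58.5 × 0.14 = 8.19
  Final exam 72 × 0.26 = 18.72
  Homework 65 × 0.06 = 3.9
  Reflections 51 × 0.22 = 11.22
Sum = 61.67
61.67 is ≥ 58 and < 68 → D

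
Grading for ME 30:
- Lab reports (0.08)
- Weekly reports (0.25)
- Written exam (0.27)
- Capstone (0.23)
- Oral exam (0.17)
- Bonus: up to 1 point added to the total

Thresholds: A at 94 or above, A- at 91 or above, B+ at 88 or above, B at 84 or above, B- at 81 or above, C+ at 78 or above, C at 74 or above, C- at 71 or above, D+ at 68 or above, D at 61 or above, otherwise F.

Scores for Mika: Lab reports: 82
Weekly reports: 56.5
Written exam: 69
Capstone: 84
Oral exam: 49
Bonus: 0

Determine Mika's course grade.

D

Weighted total:
  Lab reports 82 × 0.08 = 6.56
  Weekly reports 56.5 × 0.25 = 14.125
  Written exam 69 × 0.27 = 18.63
  Capstone 84 × 0.23 = 19.32
  Oral exam 49 × 0.17 = 8.33
Sum = 66.965
Bonus: 66.965 + 0 = 66.965
66.965 is ≥ 61 and < 68 → D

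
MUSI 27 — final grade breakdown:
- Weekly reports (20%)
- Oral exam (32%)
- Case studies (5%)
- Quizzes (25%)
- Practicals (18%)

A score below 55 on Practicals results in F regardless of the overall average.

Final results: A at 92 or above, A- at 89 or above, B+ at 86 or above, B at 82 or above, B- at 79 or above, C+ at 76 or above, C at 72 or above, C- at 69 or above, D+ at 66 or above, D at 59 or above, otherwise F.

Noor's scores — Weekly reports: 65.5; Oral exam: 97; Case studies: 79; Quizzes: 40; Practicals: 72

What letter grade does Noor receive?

C-

Practicals score 72 ≥ 55: minimum met.
Weighted total:
  Weekly reports 65.5 × 0.2 = 13.1
  Oral exam 97 × 0.32 = 31.04
  Case studies 79 × 0.05 = 3.95
  Quizzes 40 × 0.25 = 10
  Practicals 72 × 0.18 = 12.96
Sum = 71.05
71.05 is ≥ 69 and < 72 → C-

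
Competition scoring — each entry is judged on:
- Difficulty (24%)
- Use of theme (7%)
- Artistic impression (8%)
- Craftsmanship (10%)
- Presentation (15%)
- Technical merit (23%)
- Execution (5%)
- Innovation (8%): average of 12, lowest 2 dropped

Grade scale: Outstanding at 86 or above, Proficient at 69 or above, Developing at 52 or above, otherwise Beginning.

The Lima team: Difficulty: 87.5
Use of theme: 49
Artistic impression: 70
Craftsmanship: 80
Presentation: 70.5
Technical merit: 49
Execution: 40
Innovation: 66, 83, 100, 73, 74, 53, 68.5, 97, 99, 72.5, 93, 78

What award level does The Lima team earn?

Developing

Innovation: drop 53, 66 → average of remaining 10 = 838/10 = 83.8
Weighted total:
  Difficulty 87.5 × 0.24 = 21
  Use of theme 49 × 0.07 = 3.43
  Artistic impression 70 × 0.08 = 5.6
  Craftsmanship 80 × 0.1 = 8
  Presentation 70.5 × 0.15 = 10.575
  Technical merit 49 × 0.23 = 11.27
  Execution 40 × 0.05 = 2
  Innovation 83.8 × 0.08 = 6.704
Sum = 68.579
68.579 is ≥ 52 and < 69 → Developing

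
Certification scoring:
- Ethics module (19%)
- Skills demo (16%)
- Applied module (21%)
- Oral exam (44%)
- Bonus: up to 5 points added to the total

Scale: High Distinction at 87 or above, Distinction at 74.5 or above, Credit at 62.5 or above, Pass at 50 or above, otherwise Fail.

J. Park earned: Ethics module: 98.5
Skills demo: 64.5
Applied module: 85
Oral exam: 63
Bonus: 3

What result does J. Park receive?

Weighted total:
  Ethics module 98.5 × 0.19 = 18.715
  Skills demo 64.5 × 0.16 = 10.32
  Applied module 85 × 0.21 = 17.85
  Oral exam 63 × 0.44 = 27.72
Sum = 74.605
Bonus: 74.605 + 3 = 77.605
77.605 is ≥ 74.5 and < 87 → Distinction

Distinction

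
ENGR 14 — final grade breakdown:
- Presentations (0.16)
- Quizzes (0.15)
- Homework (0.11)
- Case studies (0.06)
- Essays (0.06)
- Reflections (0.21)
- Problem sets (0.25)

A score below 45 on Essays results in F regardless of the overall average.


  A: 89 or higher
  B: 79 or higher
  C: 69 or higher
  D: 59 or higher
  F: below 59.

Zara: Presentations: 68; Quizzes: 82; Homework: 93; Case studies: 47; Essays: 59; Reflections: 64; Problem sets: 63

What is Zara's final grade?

Essays score 59 ≥ 45: minimum met.
Weighted total:
  Presentations 68 × 0.16 = 10.88
  Quizzes 82 × 0.15 = 12.3
  Homework 93 × 0.11 = 10.23
  Case studies 47 × 0.06 = 2.82
  Essays 59 × 0.06 = 3.54
  Reflections 64 × 0.21 = 13.44
  Problem sets 63 × 0.25 = 15.75
Sum = 68.96
68.96 is ≥ 59 and < 69 → D

D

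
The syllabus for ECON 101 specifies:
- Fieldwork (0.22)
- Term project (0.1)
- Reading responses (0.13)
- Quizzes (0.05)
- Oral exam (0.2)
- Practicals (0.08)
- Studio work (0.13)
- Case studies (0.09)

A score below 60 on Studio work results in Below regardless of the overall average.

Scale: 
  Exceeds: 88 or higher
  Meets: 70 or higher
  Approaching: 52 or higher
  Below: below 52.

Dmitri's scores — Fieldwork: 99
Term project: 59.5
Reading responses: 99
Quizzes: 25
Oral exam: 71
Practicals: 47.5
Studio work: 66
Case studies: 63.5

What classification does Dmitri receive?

Studio work score 66 ≥ 60: minimum met.
Weighted total:
  Fieldwork 99 × 0.22 = 21.78
  Term project 59.5 × 0.1 = 5.95
  Reading responses 99 × 0.13 = 12.87
  Quizzes 25 × 0.05 = 1.25
  Oral exam 71 × 0.2 = 14.2
  Practicals 47.5 × 0.08 = 3.8
  Studio work 66 × 0.13 = 8.58
  Case studies 63.5 × 0.09 = 5.715
Sum = 74.145
74.145 is ≥ 70 and < 88 → Meets

Meets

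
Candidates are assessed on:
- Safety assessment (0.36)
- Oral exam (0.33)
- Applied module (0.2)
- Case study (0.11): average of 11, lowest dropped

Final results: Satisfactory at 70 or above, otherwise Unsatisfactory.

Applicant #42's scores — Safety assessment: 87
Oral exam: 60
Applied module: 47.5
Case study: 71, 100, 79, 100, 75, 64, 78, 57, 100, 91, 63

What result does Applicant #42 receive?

Unsatisfactory

Case study: drop 57 → average of remaining 10 = 821/10 = 82.1
Weighted total:
  Safety assessment 87 × 0.36 = 31.32
  Oral exam 60 × 0.33 = 19.8
  Applied module 47.5 × 0.2 = 9.5
  Case study 82.1 × 0.11 = 9.031
Sum = 69.651
69.651 < 70 → Unsatisfactory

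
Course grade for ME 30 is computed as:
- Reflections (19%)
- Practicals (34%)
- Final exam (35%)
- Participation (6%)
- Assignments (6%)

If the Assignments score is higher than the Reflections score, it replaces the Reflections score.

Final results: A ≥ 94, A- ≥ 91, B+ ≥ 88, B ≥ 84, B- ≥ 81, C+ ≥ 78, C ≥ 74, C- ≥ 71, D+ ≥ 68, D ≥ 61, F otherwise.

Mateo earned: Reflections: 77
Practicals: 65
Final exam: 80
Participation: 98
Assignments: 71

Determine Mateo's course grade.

C

Assignments (71) ≤ Reflections (77), so Reflections stays at 77.
Weighted total:
  Reflections 77 × 0.19 = 14.63
  Practicals 65 × 0.34 = 22.1
  Final exam 80 × 0.35 = 28
  Participation 98 × 0.06 = 5.88
  Assignments 71 × 0.06 = 4.26
Sum = 74.87
74.87 is ≥ 74 and < 78 → C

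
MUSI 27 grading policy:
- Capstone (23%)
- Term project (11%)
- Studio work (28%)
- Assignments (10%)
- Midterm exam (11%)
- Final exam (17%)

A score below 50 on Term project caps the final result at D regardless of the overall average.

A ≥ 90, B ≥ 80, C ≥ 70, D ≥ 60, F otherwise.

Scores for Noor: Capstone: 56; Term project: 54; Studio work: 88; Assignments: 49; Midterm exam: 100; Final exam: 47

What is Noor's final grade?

Term project score 54 ≥ 50: minimum met.
Weighted total:
  Capstone 56 × 0.23 = 12.88
  Term project 54 × 0.11 = 5.94
  Studio work 88 × 0.28 = 24.64
  Assignments 49 × 0.1 = 4.9
  Midterm exam 100 × 0.11 = 11
  Final exam 47 × 0.17 = 7.99
Sum = 67.35
67.35 is ≥ 60 and < 70 → D

D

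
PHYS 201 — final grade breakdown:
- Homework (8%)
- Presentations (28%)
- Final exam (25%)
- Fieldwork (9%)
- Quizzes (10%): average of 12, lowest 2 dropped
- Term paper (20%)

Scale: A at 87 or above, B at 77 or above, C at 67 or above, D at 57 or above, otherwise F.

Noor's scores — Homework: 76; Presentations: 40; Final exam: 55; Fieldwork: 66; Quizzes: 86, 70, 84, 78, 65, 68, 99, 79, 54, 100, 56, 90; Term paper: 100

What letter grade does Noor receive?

D

Quizzes: drop 54, 56 → average of remaining 10 = 819/10 = 81.9
Weighted total:
  Homework 76 × 0.08 = 6.08
  Presentations 40 × 0.28 = 11.2
  Final exam 55 × 0.25 = 13.75
  Fieldwork 66 × 0.09 = 5.94
  Quizzes 81.9 × 0.1 = 8.19
  Term paper 100 × 0.2 = 20
Sum = 65.16
65.16 is ≥ 57 and < 67 → D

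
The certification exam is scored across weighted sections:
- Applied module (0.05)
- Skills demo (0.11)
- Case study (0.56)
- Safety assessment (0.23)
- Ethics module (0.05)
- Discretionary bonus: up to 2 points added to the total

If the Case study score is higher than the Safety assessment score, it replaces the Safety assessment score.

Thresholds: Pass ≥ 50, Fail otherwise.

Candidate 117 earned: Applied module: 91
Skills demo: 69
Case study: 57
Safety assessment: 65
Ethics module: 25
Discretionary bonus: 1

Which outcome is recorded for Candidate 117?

Pass

Case study (57) ≤ Safety assessment (65), so Safety assessment stays at 65.
Weighted total:
  Applied module 91 × 0.05 = 4.55
  Skills demo 69 × 0.11 = 7.59
  Case study 57 × 0.56 = 31.92
  Safety assessment 65 × 0.23 = 14.95
  Ethics module 25 × 0.05 = 1.25
Sum = 60.26
Discretionary bonus: 60.26 + 1 = 61.26
61.26 ≥ 50 → Pass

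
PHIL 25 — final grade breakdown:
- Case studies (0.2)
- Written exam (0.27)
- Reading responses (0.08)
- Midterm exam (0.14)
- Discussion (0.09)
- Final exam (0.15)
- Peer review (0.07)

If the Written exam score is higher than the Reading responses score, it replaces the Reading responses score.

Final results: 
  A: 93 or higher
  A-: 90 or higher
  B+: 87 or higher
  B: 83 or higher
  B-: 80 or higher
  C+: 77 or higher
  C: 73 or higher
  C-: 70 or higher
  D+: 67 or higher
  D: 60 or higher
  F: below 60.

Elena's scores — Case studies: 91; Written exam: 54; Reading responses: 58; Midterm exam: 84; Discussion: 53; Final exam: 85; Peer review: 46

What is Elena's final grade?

Written exam (54) ≤ Reading responses (58), so Reading responses stays at 58.
Weighted total:
  Case studies 91 × 0.2 = 18.2
  Written exam 54 × 0.27 = 14.58
  Reading responses 58 × 0.08 = 4.64
  Midterm exam 84 × 0.14 = 11.76
  Discussion 53 × 0.09 = 4.77
  Final exam 85 × 0.15 = 12.75
  Peer review 46 × 0.07 = 3.22
Sum = 69.92
69.92 is ≥ 67 and < 70 → D+

D+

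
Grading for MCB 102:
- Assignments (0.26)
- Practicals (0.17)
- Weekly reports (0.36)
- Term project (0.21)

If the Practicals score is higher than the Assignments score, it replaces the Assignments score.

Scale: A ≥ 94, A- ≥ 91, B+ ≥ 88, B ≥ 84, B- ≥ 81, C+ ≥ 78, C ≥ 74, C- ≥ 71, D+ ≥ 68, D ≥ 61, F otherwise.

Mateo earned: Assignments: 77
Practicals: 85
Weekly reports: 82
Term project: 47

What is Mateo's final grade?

Practicals (85) > Assignments (77), so Assignments counts as 85.
Weighted total:
  Assignments 85 × 0.26 = 22.1
  Practicals 85 × 0.17 = 14.45
  Weekly reports 82 × 0.36 = 29.52
  Term project 47 × 0.21 = 9.87
Sum = 75.94
75.94 is ≥ 74 and < 78 → C

C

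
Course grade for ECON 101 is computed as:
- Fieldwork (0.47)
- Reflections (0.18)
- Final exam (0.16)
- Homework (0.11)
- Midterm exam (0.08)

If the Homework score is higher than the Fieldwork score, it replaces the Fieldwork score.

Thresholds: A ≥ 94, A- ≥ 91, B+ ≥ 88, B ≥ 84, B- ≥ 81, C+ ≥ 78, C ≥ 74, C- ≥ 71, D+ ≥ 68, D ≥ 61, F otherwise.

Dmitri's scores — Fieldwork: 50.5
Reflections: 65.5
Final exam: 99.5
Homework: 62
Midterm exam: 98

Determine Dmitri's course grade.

Homework (62) > Fieldwork (50.5), so Fieldwork counts as 62.
Weighted total:
  Fieldwork 62 × 0.47 = 29.14
  Reflections 65.5 × 0.18 = 11.79
  Final exam 99.5 × 0.16 = 15.92
  Homework 62 × 0.11 = 6.82
  Midterm exam 98 × 0.08 = 7.84
Sum = 71.51
71.51 is ≥ 71 and < 74 → C-

C-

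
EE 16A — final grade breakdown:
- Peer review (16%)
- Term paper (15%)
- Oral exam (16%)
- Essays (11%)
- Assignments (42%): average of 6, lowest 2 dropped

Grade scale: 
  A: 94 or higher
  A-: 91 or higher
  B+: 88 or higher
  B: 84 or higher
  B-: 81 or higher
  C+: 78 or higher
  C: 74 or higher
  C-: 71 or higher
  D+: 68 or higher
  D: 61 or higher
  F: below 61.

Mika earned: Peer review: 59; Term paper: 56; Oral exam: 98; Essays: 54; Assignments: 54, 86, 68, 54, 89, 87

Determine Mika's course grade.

C

Assignments: drop 54, 54 → average of remaining 4 = 330/4 = 82.5
Weighted total:
  Peer review 59 × 0.16 = 9.44
  Term paper 56 × 0.15 = 8.4
  Oral exam 98 × 0.16 = 15.68
  Essays 54 × 0.11 = 5.94
  Assignments 82.5 × 0.42 = 34.65
Sum = 74.11
74.11 is ≥ 74 and < 78 → C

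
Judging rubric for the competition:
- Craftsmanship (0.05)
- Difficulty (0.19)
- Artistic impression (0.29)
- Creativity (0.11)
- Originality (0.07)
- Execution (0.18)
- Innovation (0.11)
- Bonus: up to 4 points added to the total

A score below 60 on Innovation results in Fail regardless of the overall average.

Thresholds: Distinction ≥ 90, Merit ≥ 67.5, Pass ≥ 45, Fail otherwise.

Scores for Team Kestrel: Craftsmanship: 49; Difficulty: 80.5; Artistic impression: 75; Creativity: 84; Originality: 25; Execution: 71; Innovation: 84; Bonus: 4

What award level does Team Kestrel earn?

Merit

Innovation score 84 ≥ 60: minimum met.
Weighted total:
  Craftsmanship 49 × 0.05 = 2.45
  Difficulty 80.5 × 0.19 = 15.295
  Artistic impression 75 × 0.29 = 21.75
  Creativity 84 × 0.11 = 9.24
  Originality 25 × 0.07 = 1.75
  Execution 71 × 0.18 = 12.78
  Innovation 84 × 0.11 = 9.24
Sum = 72.505
Bonus: 72.505 + 4 = 76.505
76.505 is ≥ 67.5 and < 90 → Merit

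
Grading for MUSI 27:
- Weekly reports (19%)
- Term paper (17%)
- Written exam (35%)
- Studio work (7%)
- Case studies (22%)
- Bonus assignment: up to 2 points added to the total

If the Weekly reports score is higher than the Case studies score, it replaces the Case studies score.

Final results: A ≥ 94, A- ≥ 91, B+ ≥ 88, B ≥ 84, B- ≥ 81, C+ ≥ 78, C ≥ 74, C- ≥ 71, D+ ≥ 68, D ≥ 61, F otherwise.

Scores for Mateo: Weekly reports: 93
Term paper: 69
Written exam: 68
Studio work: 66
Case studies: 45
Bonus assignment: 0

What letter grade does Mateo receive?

C+

Weekly reports (93) > Case studies (45), so Case studies counts as 93.
Weighted total:
  Weekly reports 93 × 0.19 = 17.67
  Term paper 69 × 0.17 = 11.73
  Written exam 68 × 0.35 = 23.8
  Studio work 66 × 0.07 = 4.62
  Case studies 93 × 0.22 = 20.46
Sum = 78.28
Bonus assignment: 78.28 + 0 = 78.28
78.28 is ≥ 78 and < 81 → C+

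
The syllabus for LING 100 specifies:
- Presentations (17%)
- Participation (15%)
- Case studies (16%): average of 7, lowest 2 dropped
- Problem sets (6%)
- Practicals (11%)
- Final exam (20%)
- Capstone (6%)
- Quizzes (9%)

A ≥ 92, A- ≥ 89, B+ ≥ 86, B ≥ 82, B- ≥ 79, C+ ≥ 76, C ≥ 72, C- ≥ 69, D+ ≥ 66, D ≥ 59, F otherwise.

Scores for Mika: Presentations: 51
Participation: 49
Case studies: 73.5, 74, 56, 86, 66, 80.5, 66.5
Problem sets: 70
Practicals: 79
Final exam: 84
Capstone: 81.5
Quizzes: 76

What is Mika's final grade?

C-

Case studies: drop 56, 66 → average of remaining 5 = 380.5/5 = 76.1
Weighted total:
  Presentations 51 × 0.17 = 8.67
  Participation 49 × 0.15 = 7.35
  Case studies 76.1 × 0.16 = 12.176
  Problem sets 70 × 0.06 = 4.2
  Practicals 79 × 0.11 = 8.69
  Final exam 84 × 0.2 = 16.8
  Capstone 81.5 × 0.06 = 4.89
  Quizzes 76 × 0.09 = 6.84
Sum = 69.616
69.616 is ≥ 69 and < 72 → C-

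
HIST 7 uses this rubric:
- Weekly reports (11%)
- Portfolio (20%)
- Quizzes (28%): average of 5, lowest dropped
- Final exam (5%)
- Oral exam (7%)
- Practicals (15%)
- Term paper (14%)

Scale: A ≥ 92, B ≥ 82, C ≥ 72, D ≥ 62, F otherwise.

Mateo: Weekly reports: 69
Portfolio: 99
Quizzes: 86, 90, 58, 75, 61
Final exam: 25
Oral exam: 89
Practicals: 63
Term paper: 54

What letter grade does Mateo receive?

C

Quizzes: drop 58 → average of remaining 4 = 312/4 = 78
Weighted total:
  Weekly reports 69 × 0.11 = 7.59
  Portfolio 99 × 0.2 = 19.8
  Quizzes 78 × 0.28 = 21.84
  Final exam 25 × 0.05 = 1.25
  Oral exam 89 × 0.07 = 6.23
  Practicals 63 × 0.15 = 9.45
  Term paper 54 × 0.14 = 7.56
Sum = 73.72
73.72 is ≥ 72 and < 82 → C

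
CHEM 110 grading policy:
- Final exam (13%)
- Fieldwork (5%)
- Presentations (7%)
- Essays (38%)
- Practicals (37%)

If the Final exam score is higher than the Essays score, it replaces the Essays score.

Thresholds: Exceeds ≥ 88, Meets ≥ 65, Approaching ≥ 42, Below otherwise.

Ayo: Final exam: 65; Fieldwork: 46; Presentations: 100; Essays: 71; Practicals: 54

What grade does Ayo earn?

Final exam (65) ≤ Essays (71), so Essays stays at 71.
Weighted total:
  Final exam 65 × 0.13 = 8.45
  Fieldwork 46 × 0.05 = 2.3
  Presentations 100 × 0.07 = 7
  Essays 71 × 0.38 = 26.98
  Practicals 54 × 0.37 = 19.98
Sum = 64.71
64.71 is ≥ 42 and < 65 → Approaching

Approaching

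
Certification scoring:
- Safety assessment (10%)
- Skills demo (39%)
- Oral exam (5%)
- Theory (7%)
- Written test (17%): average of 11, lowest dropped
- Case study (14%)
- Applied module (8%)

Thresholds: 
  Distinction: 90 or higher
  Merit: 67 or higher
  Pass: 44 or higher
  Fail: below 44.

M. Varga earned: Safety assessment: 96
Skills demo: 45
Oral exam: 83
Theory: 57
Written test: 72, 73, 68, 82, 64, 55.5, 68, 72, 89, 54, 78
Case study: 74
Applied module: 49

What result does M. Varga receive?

Pass

Written test: drop 54 → average of remaining 10 = 721.5/10 = 72.15
Weighted total:
  Safety assessment 96 × 0.1 = 9.6
  Skills demo 45 × 0.39 = 17.55
  Oral exam 83 × 0.05 = 4.15
  Theory 57 × 0.07 = 3.99
  Written test 72.15 × 0.17 = 12.2655
  Case study 74 × 0.14 = 10.36
  Applied module 49 × 0.08 = 3.92
Sum = 61.8355
61.8355 is ≥ 44 and < 67 → Pass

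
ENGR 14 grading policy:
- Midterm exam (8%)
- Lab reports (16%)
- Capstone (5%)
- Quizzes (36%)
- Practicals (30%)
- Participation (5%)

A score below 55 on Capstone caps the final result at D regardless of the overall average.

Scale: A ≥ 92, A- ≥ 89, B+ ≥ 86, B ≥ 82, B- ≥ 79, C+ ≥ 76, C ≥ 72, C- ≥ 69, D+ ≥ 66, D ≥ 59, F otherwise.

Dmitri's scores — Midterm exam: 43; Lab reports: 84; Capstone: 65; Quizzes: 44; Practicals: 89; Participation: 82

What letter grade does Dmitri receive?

Capstone score 65 ≥ 55: minimum met.
Weighted total:
  Midterm exam 43 × 0.08 = 3.44
  Lab reports 84 × 0.16 = 13.44
  Capstone 65 × 0.05 = 3.25
  Quizzes 44 × 0.36 = 15.84
  Practicals 89 × 0.3 = 26.7
  Participation 82 × 0.05 = 4.1
Sum = 66.77
66.77 is ≥ 66 and < 69 → D+

D+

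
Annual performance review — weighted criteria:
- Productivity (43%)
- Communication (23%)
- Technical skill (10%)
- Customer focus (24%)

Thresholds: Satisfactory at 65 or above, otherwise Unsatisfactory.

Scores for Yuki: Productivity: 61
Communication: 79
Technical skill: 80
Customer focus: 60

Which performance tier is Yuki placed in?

Satisfactory

Weighted total:
  Productivity 61 × 0.43 = 26.23
  Communication 79 × 0.23 = 18.17
  Technical skill 80 × 0.1 = 8
  Customer focus 60 × 0.24 = 14.4
Sum = 66.8
66.8 ≥ 65 → Satisfactory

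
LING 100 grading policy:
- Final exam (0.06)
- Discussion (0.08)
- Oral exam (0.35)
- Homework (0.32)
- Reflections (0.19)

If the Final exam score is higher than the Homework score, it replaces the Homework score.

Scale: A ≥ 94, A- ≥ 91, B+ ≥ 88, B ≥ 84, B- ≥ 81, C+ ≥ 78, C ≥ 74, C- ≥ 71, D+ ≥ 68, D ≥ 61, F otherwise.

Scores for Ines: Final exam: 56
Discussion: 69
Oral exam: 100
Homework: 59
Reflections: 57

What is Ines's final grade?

C-

Final exam (56) ≤ Homework (59), so Homework stays at 59.
Weighted total:
  Final exam 56 × 0.06 = 3.36
  Discussion 69 × 0.08 = 5.52
  Oral exam 100 × 0.35 = 35
  Homework 59 × 0.32 = 18.88
  Reflections 57 × 0.19 = 10.83
Sum = 73.59
73.59 is ≥ 71 and < 74 → C-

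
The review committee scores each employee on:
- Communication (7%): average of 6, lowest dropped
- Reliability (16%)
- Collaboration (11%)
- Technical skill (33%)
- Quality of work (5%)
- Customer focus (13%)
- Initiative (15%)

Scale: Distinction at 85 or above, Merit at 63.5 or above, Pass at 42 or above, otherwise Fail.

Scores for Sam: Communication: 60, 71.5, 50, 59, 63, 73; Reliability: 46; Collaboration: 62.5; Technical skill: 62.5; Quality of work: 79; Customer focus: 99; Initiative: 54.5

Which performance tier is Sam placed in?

Communication: drop 50 → average of remaining 5 = 326.5/5 = 65.3
Weighted total:
  Communication 65.3 × 0.07 = 4.571
  Reliability 46 × 0.16 = 7.36
  Collaboration 62.5 × 0.11 = 6.875
  Technical skill 62.5 × 0.33 = 20.625
  Quality of work 79 × 0.05 = 3.95
  Customer focus 99 × 0.13 = 12.87
  Initiative 54.5 × 0.15 = 8.175
Sum = 64.426
64.426 is ≥ 63.5 and < 85 → Merit

Merit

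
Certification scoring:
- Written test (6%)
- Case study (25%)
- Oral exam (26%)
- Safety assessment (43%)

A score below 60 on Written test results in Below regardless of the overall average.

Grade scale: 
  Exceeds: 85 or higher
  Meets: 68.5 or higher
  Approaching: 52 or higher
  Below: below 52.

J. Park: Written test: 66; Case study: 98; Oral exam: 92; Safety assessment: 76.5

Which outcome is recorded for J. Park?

Written test score 66 ≥ 60: minimum met.
Weighted total:
  Written test 66 × 0.06 = 3.96
  Case study 98 × 0.25 = 24.5
  Oral exam 92 × 0.26 = 23.92
  Safety assessment 76.5 × 0.43 = 32.895
Sum = 85.275
85.275 ≥ 85 → Exceeds

Exceeds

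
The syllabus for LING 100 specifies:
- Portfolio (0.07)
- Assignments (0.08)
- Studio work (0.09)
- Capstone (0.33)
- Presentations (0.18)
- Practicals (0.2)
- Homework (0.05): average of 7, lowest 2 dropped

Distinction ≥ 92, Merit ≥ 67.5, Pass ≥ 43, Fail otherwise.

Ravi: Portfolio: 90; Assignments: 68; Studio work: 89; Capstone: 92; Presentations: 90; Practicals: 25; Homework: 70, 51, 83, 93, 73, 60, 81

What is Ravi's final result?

Merit

Homework: drop 51, 60 → average of remaining 5 = 400/5 = 80
Weighted total:
  Portfolio 90 × 0.07 = 6.3
  Assignments 68 × 0.08 = 5.44
  Studio work 89 × 0.09 = 8.01
  Capstone 92 × 0.33 = 30.36
  Presentations 90 × 0.18 = 16.2
  Practicals 25 × 0.2 = 5
  Homework 80 × 0.05 = 4
Sum = 75.31
75.31 is ≥ 67.5 and < 92 → Merit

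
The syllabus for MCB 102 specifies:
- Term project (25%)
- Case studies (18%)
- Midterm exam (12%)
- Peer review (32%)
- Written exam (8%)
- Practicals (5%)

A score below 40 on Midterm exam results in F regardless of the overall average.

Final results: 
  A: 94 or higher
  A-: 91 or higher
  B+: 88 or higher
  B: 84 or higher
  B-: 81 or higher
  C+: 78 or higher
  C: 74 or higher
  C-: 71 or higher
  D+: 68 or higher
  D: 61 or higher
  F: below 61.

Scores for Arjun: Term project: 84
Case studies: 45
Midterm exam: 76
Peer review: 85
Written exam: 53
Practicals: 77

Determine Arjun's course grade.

C-

Midterm exam score 76 ≥ 40: minimum met.
Weighted total:
  Term project 84 × 0.25 = 21
  Case studies 45 × 0.18 = 8.1
  Midterm exam 76 × 0.12 = 9.12
  Peer review 85 × 0.32 = 27.2
  Written exam 53 × 0.08 = 4.24
  Practicals 77 × 0.05 = 3.85
Sum = 73.51
73.51 is ≥ 71 and < 74 → C-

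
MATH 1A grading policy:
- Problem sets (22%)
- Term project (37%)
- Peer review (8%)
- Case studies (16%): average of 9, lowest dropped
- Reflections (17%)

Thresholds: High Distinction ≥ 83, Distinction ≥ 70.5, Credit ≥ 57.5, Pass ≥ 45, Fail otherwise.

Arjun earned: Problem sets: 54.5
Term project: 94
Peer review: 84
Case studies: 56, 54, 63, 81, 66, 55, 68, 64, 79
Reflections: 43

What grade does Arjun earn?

Case studies: drop 54 → average of remaining 8 = 532/8 = 66.5
Weighted total:
  Problem sets 54.5 × 0.22 = 11.99
  Term project 94 × 0.37 = 34.78
  Peer review 84 × 0.08 = 6.72
  Case studies 66.5 × 0.16 = 10.64
  Reflections 43 × 0.17 = 7.31
Sum = 71.44
71.44 is ≥ 70.5 and < 83 → Distinction

Distinction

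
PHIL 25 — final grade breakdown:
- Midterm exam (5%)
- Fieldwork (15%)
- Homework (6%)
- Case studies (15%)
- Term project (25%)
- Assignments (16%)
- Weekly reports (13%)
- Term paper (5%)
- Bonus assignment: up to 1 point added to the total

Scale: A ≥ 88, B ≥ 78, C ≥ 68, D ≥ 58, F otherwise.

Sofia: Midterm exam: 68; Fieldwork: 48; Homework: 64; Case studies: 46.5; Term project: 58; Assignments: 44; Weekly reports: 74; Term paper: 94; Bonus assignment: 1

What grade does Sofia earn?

D

Weighted total:
  Midterm exam 68 × 0.05 = 3.4
  Fieldwork 48 × 0.15 = 7.2
  Homework 64 × 0.06 = 3.84
  Case studies 46.5 × 0.15 = 6.975
  Term project 58 × 0.25 = 14.5
  Assignments 44 × 0.16 = 7.04
  Weekly reports 74 × 0.13 = 9.62
  Term paper 94 × 0.05 = 4.7
Sum = 57.275
Bonus assignment: 57.275 + 1 = 58.275
58.275 is ≥ 58 and < 68 → D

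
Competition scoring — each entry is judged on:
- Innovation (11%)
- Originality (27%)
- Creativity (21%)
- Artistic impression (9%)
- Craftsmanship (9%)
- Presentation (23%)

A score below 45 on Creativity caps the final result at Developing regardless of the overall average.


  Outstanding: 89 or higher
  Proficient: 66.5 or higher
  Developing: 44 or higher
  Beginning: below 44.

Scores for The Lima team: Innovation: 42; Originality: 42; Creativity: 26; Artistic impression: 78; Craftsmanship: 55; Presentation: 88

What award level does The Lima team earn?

Developing

Creativity score 26 < 45: minimum not met.
Weighted total:
  Innovation 42 × 0.11 = 4.62
  Originality 42 × 0.27 = 11.34
  Creativity 26 × 0.21 = 5.46
  Artistic impression 78 × 0.09 = 7.02
  Craftsmanship 55 × 0.09 = 4.95
  Presentation 88 × 0.23 = 20.24
Sum = 53.63
53.63 would be Developing; cap at Developing applies → Developing.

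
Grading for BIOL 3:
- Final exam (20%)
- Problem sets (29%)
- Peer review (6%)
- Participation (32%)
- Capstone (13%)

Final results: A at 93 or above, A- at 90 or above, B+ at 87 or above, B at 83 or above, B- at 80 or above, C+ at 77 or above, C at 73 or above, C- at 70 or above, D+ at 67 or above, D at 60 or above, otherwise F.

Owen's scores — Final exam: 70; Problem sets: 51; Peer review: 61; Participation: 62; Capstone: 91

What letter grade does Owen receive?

D

Weighted total:
  Final exam 70 × 0.2 = 14
  Problem sets 51 × 0.29 = 14.79
  Peer review 61 × 0.06 = 3.66
  Participation 62 × 0.32 = 19.84
  Capstone 91 × 0.13 = 11.83
Sum = 64.12
64.12 is ≥ 60 and < 67 → D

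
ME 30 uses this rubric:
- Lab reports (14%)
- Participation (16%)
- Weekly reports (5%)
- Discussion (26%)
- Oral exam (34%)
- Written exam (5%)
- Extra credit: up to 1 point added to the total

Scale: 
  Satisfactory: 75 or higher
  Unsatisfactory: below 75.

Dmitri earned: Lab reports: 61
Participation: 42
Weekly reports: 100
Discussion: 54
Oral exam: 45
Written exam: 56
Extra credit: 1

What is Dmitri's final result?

Weighted total:
  Lab reports 61 × 0.14 = 8.54
  Participation 42 × 0.16 = 6.72
  Weekly reports 100 × 0.05 = 5
  Discussion 54 × 0.26 = 14.04
  Oral exam 45 × 0.34 = 15.3
  Written exam 56 × 0.05 = 2.8
Sum = 52.4
Extra credit: 52.4 + 1 = 53.4
53.4 < 75 → Unsatisfactory

Unsatisfactory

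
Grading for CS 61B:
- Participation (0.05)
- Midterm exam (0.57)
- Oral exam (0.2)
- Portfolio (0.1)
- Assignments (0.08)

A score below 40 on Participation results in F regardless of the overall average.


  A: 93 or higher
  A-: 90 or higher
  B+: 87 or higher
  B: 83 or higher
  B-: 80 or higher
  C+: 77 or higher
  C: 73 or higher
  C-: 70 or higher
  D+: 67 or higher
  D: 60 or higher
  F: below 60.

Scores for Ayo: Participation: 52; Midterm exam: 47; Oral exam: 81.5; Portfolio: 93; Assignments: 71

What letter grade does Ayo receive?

D

Participation score 52 ≥ 40: minimum met.
Weighted total:
  Participation 52 × 0.05 = 2.6
  Midterm exam 47 × 0.57 = 26.79
  Oral exam 81.5 × 0.2 = 16.3
  Portfolio 93 × 0.1 = 9.3
  Assignments 71 × 0.08 = 5.68
Sum = 60.67
60.67 is ≥ 60 and < 67 → D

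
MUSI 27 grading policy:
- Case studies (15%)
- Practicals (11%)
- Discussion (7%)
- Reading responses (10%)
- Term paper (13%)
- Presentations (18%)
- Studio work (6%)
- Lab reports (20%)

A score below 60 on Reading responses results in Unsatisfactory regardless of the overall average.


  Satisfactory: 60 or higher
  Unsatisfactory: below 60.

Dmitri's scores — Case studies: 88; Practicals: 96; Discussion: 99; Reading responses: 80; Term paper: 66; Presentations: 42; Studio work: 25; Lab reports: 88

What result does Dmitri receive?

Reading responses score 80 ≥ 60: minimum met.
Weighted total:
  Case studies 88 × 0.15 = 13.2
  Practicals 96 × 0.11 = 10.56
  Discussion 99 × 0.07 = 6.93
  Reading responses 80 × 0.1 = 8
  Term paper 66 × 0.13 = 8.58
  Presentations 42 × 0.18 = 7.56
  Studio work 25 × 0.06 = 1.5
  Lab reports 88 × 0.2 = 17.6
Sum = 73.93
73.93 ≥ 60 → Satisfactory

Satisfactory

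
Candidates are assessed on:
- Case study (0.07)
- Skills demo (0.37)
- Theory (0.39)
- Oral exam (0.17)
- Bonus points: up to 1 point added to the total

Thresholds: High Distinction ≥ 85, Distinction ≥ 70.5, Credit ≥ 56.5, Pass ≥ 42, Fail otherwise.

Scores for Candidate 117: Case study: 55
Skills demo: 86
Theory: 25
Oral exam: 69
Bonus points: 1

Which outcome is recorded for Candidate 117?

Weighted total:
  Case study 55 × 0.07 = 3.85
  Skills demo 86 × 0.37 = 31.82
  Theory 25 × 0.39 = 9.75
  Oral exam 69 × 0.17 = 11.73
Sum = 57.15
Bonus points: 57.15 + 1 = 58.15
58.15 is ≥ 56.5 and < 70.5 → Credit

Credit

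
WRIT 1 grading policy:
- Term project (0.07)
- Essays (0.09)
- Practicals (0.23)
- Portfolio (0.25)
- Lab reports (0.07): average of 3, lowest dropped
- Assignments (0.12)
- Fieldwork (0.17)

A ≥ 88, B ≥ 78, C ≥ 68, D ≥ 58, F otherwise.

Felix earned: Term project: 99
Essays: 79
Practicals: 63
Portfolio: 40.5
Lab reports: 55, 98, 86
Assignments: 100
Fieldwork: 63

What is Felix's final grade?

Lab reports: drop 55 → average of remaining 2 = 184/2 = 92
Weighted total:
  Term project 99 × 0.07 = 6.93
  Essays 79 × 0.09 = 7.11
  Practicals 63 × 0.23 = 14.49
  Portfolio 40.5 × 0.25 = 10.125
  Lab reports 92 × 0.07 = 6.44
  Assignments 100 × 0.12 = 12
  Fieldwork 63 × 0.17 = 10.71
Sum = 67.805
67.805 is ≥ 58 and < 68 → D

D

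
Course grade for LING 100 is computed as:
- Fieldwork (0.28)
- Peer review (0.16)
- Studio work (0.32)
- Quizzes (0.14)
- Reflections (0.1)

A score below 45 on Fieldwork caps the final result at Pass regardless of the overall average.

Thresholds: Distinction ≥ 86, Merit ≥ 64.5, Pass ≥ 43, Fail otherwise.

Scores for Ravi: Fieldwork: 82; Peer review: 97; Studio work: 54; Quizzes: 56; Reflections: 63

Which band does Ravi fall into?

Fieldwork score 82 ≥ 45: minimum met.
Weighted total:
  Fieldwork 82 × 0.28 = 22.96
  Peer review 97 × 0.16 = 15.52
  Studio work 54 × 0.32 = 17.28
  Quizzes 56 × 0.14 = 7.84
  Reflections 63 × 0.1 = 6.3
Sum = 69.9
69.9 is ≥ 64.5 and < 86 → Merit

Merit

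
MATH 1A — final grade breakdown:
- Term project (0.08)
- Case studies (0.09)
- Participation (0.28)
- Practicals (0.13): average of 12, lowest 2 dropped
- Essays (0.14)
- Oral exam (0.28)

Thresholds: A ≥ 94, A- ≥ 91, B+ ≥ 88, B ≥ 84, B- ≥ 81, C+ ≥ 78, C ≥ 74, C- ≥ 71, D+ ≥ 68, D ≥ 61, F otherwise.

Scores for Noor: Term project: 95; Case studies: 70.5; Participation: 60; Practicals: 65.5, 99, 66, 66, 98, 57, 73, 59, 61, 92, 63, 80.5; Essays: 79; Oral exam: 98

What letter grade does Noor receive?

Practicals: drop 57, 59 → average of remaining 10 = 764/10 = 76.4
Weighted total:
  Term project 95 × 0.08 = 7.6
  Case studies 70.5 × 0.09 = 6.345
  Participation 60 × 0.28 = 16.8
  Practicals 76.4 × 0.13 = 9.932
  Essays 79 × 0.14 = 11.06
  Oral exam 98 × 0.28 = 27.44
Sum = 79.177
79.177 is ≥ 78 and < 81 → C+

C+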